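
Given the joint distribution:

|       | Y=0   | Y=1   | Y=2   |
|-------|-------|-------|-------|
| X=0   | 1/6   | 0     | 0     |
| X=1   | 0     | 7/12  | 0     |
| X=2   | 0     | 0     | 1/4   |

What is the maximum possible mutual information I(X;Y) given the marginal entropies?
The upper bound on mutual information is I(X;Y) ≤ min(H(X), H(Y)).

Marginal P(X) (row sums):
  P(X=0) = 1/6 + 0 + 0 = 1/6
  P(X=1) = 0 + 7/12 + 0 = 7/12
  P(X=2) = 0 + 0 + 1/4 = 1/4
Marginal P(Y) (column sums):
  P(Y=0) = 1/6 + 0 + 0 = 1/6
  P(Y=1) = 0 + 7/12 + 0 = 7/12
  P(Y=2) = 0 + 0 + 1/4 = 1/4

H(X) = -[(1/6)·log₂(1/6) + (7/12)·log₂(7/12) + (1/4)·log₂(1/4)]
  = 0.4308 + 0.4536 + 0.5000
  = 1.3844 bits
H(Y) = -[(1/6)·log₂(1/6) + (7/12)·log₂(7/12) + (1/4)·log₂(1/4)]
  = 0.4308 + 0.4536 + 0.5000
  = 1.3844 bits

Maximum possible I(X;Y) = min(1.3844, 1.3844) = 1.3844 bits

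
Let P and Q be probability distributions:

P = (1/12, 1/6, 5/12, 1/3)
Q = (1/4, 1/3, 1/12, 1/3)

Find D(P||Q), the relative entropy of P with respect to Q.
D(P||Q) = Σ P(i) log₂(P(i)/Q(i))
  i=0: (1/12) × log₂((1/12)/(1/4)) = (1/12) × log₂(1/3) = -0.1321
  i=1: (1/6) × log₂((1/6)/(1/3)) = (1/6) × log₂(1/2) = -0.1667
  i=2: (5/12) × log₂((5/12)/(1/12)) = (5/12) × log₂(5) = 0.9675
  i=3: (1/3) × log₂((1/3)/(1/3)) = (1/3) × log₂(1) = 0.0000
D(P||Q) = -0.1321 - 0.1667 + 0.9675 + 0.0000
  = 0.6687 bits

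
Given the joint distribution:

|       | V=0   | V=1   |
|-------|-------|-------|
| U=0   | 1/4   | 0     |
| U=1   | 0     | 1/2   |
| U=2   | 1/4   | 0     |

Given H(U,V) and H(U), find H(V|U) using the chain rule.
From the chain rule: H(U,V) = H(U) + H(V|U)
Therefore: H(V|U) = H(U,V) - H(U)

H(U,V) = -[(1/4)·log₂(1/4) + (1/2)·log₂(1/2) + (1/4)·log₂(1/4)]
  = 0.5000 + 0.5000 + 0.5000
  = 1.5000 bits
Marginal P(U) (row sums):
  P(U=0) = 1/4 + 0 = 1/4
  P(U=1) = 0 + 1/2 = 1/2
  P(U=2) = 1/4 + 0 = 1/4
H(U) = -[(1/4)·log₂(1/4) + (1/2)·log₂(1/2) + (1/4)·log₂(1/4)]
  = 0.5000 + 0.5000 + 0.5000
  = 1.5000 bits

H(V|U) = 1.5000 - 1.5000 = 0.0000 bits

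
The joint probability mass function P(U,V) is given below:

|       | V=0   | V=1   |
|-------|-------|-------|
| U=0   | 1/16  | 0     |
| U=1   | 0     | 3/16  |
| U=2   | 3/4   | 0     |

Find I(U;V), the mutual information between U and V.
Marginal P(U) (row sums):
  P(U=0) = 1/16 + 0 = 1/16
  P(U=1) = 0 + 3/16 = 3/16
  P(U=2) = 3/4 + 0 = 3/4
Marginal P(V) (column sums):
  P(V=0) = 1/16 + 0 + 3/4 = 13/16
  P(V=1) = 0 + 3/16 + 0 = 3/16

H(U) = -[(1/16)·log₂(1/16) + (3/16)·log₂(3/16) + (3/4)·log₂(3/4)]
  = 0.2500 + 0.4528 + 0.3113
  = 1.0141 bits
H(V) = -[(13/16)·log₂(13/16) + (3/16)·log₂(3/16)]
  = 0.2434 + 0.4528
  = 0.6962 bits
H(U,V) = -[(1/16)·log₂(1/16) + (3/16)·log₂(3/16) + (3/4)·log₂(3/4)]
  = 0.2500 + 0.4528 + 0.3113
  = 1.0141 bits

I(U;V) = H(U) + H(V) - H(U,V)
  = 1.0141 + 0.6962 - 1.0141
  = 0.6962 bits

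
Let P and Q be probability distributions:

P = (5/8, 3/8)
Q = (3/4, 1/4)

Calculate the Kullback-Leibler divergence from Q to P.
D(P||Q) = Σ P(i) log₂(P(i)/Q(i))
  i=0: (5/8) × log₂((5/8)/(3/4)) = (5/8) × log₂(5/6) = -0.1644
  i=1: (3/8) × log₂((3/8)/(1/4)) = (3/8) × log₂(3/2) = 0.2194
D(P||Q) = -0.1644 + 0.2194
  = 0.0550 bits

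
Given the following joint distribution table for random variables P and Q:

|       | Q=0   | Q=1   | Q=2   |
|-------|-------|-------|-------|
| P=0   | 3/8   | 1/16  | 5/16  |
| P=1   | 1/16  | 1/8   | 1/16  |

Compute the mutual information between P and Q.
Marginal P(P) (row sums):
  P(P=0) = 3/8 + 1/16 + 5/16 = 3/4
  P(P=1) = 1/16 + 1/8 + 1/16 = 1/4
Marginal P(Q) (column sums):
  P(Q=0) = 3/8 + 1/16 = 7/16
  P(Q=1) = 1/16 + 1/8 = 3/16
  P(Q=2) = 5/16 + 1/16 = 3/8

H(P) = -[(3/4)·log₂(3/4) + (1/4)·log₂(1/4)]
  = 0.3113 + 0.5000
  = 0.8113 bits
H(Q) = -[(7/16)·log₂(7/16) + (3/16)·log₂(3/16) + (3/8)·log₂(3/8)]
  = 0.5218 + 0.4528 + 0.5306
  = 1.5052 bits
H(P,Q) = -[(3/8)·log₂(3/8) + (1/16)·log₂(1/16) + (5/16)·log₂(5/16) + (1/16)·log₂(1/16) + (1/8)·log₂(1/8) + (1/16)·log₂(1/16)]
  = 0.5306 + 0.2500 + 0.5244 + 0.2500 + 0.3750 + 0.2500
  = 2.1800 bits

I(P;Q) = H(P) + H(Q) - H(P,Q)
  = 0.8113 + 1.5052 - 2.1800
  = 0.1365 bits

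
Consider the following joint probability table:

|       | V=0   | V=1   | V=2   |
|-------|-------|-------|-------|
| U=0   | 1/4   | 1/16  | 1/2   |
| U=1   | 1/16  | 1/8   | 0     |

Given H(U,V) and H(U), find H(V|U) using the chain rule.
From the chain rule: H(U,V) = H(U) + H(V|U)
Therefore: H(V|U) = H(U,V) - H(U)

H(U,V) = -[(1/4)·log₂(1/4) + (1/16)·log₂(1/16) + (1/2)·log₂(1/2) + (1/16)·log₂(1/16) + (1/8)·log₂(1/8)]
  = 0.5000 + 0.2500 + 0.5000 + 0.2500 + 0.3750
  = 1.8750 bits
Marginal P(U) (row sums):
  P(U=0) = 1/4 + 1/16 + 1/2 = 13/16
  P(U=1) = 1/16 + 1/8 + 0 = 3/16
H(U) = -[(13/16)·log₂(13/16) + (3/16)·log₂(3/16)]
  = 0.2434 + 0.4528
  = 0.6962 bits

H(V|U) = 1.8750 - 0.6962 = 1.1788 bits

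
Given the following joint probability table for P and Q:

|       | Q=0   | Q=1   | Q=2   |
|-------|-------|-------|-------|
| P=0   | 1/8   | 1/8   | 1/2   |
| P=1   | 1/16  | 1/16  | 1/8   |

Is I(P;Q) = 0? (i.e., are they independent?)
Marginal P(P) (row sums):
  P(P=0) = 1/8 + 1/8 + 1/2 = 3/4
  P(P=1) = 1/16 + 1/16 + 1/8 = 1/4
Marginal P(Q) (column sums):
  P(Q=0) = 1/8 + 1/16 = 3/16
  P(Q=1) = 1/8 + 1/16 = 3/16
  P(Q=2) = 1/2 + 1/8 = 5/8

P and Q are independent iff P(P=i,Q=j) = P(P=i)·P(Q=j) for every cell.
  P(P=0)·P(Q=0) = 3/4 × 3/16 = 9/64, but P(P=0,Q=0) = 1/8 ✗

No, P and Q are not independent. Quantitatively, I(P;Q) > 0:

H(P) = -[(3/4)·log₂(3/4) + (1/4)·log₂(1/4)]
  = 0.3113 + 0.5000
  = 0.8113 bits
H(Q) = -[(3/16)·log₂(3/16) + (3/16)·log₂(3/16) + (5/8)·log₂(5/8)]
  = 0.4528 + 0.4528 + 0.4238
  = 1.3294 bits
H(P,Q) = -[(1/8)·log₂(1/8) + (1/8)·log₂(1/8) + (1/2)·log₂(1/2) + (1/16)·log₂(1/16) + (1/16)·log₂(1/16) + (1/8)·log₂(1/8)]
  = 0.3750 + 0.3750 + 0.5000 + 0.2500 + 0.2500 + 0.3750
  = 2.1250 bits
I(P;Q) = H(P) + H(Q) - H(P,Q) = 0.8113 + 1.3294 - 2.1250 = 0.0157 bits > 0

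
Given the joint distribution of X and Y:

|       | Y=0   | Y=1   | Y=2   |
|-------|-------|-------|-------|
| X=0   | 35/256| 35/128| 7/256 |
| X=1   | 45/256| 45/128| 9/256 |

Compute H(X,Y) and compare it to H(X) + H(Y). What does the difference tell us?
Marginal P(X) (row sums):
  P(X=0) = 35/256 + 35/128 + 7/256 = 7/16
  P(X=1) = 45/256 + 45/128 + 9/256 = 9/16
Marginal P(Y) (column sums):
  P(Y=0) = 35/256 + 45/256 = 5/16
  P(Y=1) = 35/128 + 45/128 = 5/8
  P(Y=2) = 7/256 + 9/256 = 1/16

H(X,Y) = -[(35/256)·log₂(35/256) + (35/128)·log₂(35/128) + (7/256)·log₂(7/256) + (45/256)·log₂(45/256) + (45/128)·log₂(45/128) + (9/256)·log₂(9/256)]
  = 0.3925 + 0.5115 + 0.1420 + 0.4409 + 0.5302 + 0.1698
  = 2.1869 bits
H(X) = -[(7/16)·log₂(7/16) + (9/16)·log₂(9/16)]
  = 0.5218 + 0.4669
  = 0.9887 bits
H(Y) = -[(5/16)·log₂(5/16) + (5/8)·log₂(5/8) + (1/16)·log₂(1/16)]
  = 0.5244 + 0.4238 + 0.2500
  = 1.1982 bits

H(X) + H(Y) = 0.9887 + 1.1982 = 2.1869 bits
Difference: H(X) + H(Y) - H(X,Y) = 2.1869 - 2.1869 = 0.0000 bits = I(X;Y)

The difference is the mutual information; it is 0 here, so X and Y are independent (the joint entropy equals the sum of the marginal entropies).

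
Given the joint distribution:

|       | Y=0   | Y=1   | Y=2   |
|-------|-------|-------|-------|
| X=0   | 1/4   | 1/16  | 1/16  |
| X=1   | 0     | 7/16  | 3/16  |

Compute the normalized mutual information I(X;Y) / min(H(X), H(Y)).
Marginal P(X) (row sums):
  P(X=0) = 1/4 + 1/16 + 1/16 = 3/8
  P(X=1) = 0 + 7/16 + 3/16 = 5/8
Marginal P(Y) (column sums):
  P(Y=0) = 1/4 + 0 = 1/4
  P(Y=1) = 1/16 + 7/16 = 1/2
  P(Y=2) = 1/16 + 3/16 = 1/4

H(X) = -[(3/8)·log₂(3/8) + (5/8)·log₂(5/8)]
  = 0.5306 + 0.4238
  = 0.9544 bits
H(Y) = -[(1/4)·log₂(1/4) + (1/2)·log₂(1/2) + (1/4)·log₂(1/4)]
  = 0.5000 + 0.5000 + 0.5000
  = 1.5000 bits
H(X,Y) = -[(1/4)·log₂(1/4) + (1/16)·log₂(1/16) + (1/16)·log₂(1/16) + (7/16)·log₂(7/16) + (3/16)·log₂(3/16)]
  = 0.5000 + 0.2500 + 0.2500 + 0.5218 + 0.4528
  = 1.9746 bits

I(X;Y) = H(X) + H(Y) - H(X,Y)
  = 0.9544 + 1.5000 - 1.9746
  = 0.4798 bits

min(H(X), H(Y)) = min(0.9544, 1.5000) = 0.9544 bits
Normalized MI = 0.4798 / 0.9544 = 0.5027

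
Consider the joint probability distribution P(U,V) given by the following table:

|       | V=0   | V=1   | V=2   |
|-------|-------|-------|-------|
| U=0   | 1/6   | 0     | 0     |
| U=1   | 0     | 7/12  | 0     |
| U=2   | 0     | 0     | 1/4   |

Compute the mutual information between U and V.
Marginal P(U) (row sums):
  P(U=0) = 1/6 + 0 + 0 = 1/6
  P(U=1) = 0 + 7/12 + 0 = 7/12
  P(U=2) = 0 + 0 + 1/4 = 1/4
Marginal P(V) (column sums):
  P(V=0) = 1/6 + 0 + 0 = 1/6
  P(V=1) = 0 + 7/12 + 0 = 7/12
  P(V=2) = 0 + 0 + 1/4 = 1/4

H(U) = -[(1/6)·log₂(1/6) + (7/12)·log₂(7/12) + (1/4)·log₂(1/4)]
  = 0.4308 + 0.4536 + 0.5000
  = 1.3844 bits
H(V) = -[(1/6)·log₂(1/6) + (7/12)·log₂(7/12) + (1/4)·log₂(1/4)]
  = 0.4308 + 0.4536 + 0.5000
  = 1.3844 bits
H(U,V) = -[(1/6)·log₂(1/6) + (7/12)·log₂(7/12) + (1/4)·log₂(1/4)]
  = 0.4308 + 0.4536 + 0.5000
  = 1.3844 bits

I(U;V) = H(U) + H(V) - H(U,V)
  = 1.3844 + 1.3844 - 1.3844
  = 1.3844 bits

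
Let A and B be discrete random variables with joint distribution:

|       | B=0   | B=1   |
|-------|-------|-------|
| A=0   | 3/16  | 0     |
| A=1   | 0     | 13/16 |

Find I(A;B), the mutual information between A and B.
Marginal P(A) (row sums):
  P(A=0) = 3/16 + 0 = 3/16
  P(A=1) = 0 + 13/16 = 13/16
Marginal P(B) (column sums):
  P(B=0) = 3/16 + 0 = 3/16
  P(B=1) = 0 + 13/16 = 13/16

H(A) = -[(3/16)·log₂(3/16) + (13/16)·log₂(13/16)]
  = 0.4528 + 0.2434
  = 0.6962 bits
H(B) = -[(3/16)·log₂(3/16) + (13/16)·log₂(13/16)]
  = 0.4528 + 0.2434
  = 0.6962 bits
H(A,B) = -[(3/16)·log₂(3/16) + (13/16)·log₂(13/16)]
  = 0.4528 + 0.2434
  = 0.6962 bits

I(A;B) = H(A) + H(B) - H(A,B)
  = 0.6962 + 0.6962 - 0.6962
  = 0.6962 bits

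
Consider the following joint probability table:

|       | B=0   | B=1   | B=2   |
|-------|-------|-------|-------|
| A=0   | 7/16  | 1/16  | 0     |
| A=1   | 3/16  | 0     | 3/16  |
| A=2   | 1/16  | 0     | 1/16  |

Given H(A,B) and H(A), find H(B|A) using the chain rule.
From the chain rule: H(A,B) = H(A) + H(B|A)
Therefore: H(B|A) = H(A,B) - H(A)

H(A,B) = -[(7/16)·log₂(7/16) + (1/16)·log₂(1/16) + (3/16)·log₂(3/16) + (3/16)·log₂(3/16) + (1/16)·log₂(1/16) + (1/16)·log₂(1/16)]
  = 0.5218 + 0.2500 + 0.4528 + 0.4528 + 0.2500 + 0.2500
  = 2.1774 bits
Marginal P(A) (row sums):
  P(A=0) = 7/16 + 1/16 + 0 = 1/2
  P(A=1) = 3/16 + 0 + 3/16 = 3/8
  P(A=2) = 1/16 + 0 + 1/16 = 1/8
H(A) = -[(1/2)·log₂(1/2) + (3/8)·log₂(3/8) + (1/8)·log₂(1/8)]
  = 0.5000 + 0.5306 + 0.3750
  = 1.4056 bits

H(B|A) = 2.1774 - 1.4056 = 0.7718 bits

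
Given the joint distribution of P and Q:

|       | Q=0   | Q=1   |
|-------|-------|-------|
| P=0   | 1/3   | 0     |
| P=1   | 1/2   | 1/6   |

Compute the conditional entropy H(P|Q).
Marginal P(Q) (column sums):
  P(Q=0) = 1/3 + 1/2 = 5/6
  P(Q=1) = 0 + 1/6 = 1/6

H(P|Q) = -Σ P(P,Q)·log₂ P(P|Q), where P(P|Q) = P(P,Q) / P(Q)
  (cells with P(P,Q) = 0 contribute 0)
  (P=0,Q=0): P(P|Q) = (1/3)/(5/6) = 2/5;  -(1/3)·log₂(2/5) = 0.4406
  (P=1,Q=0): P(P|Q) = (1/2)/(5/6) = 3/5;  -(1/2)·log₂(3/5) = 0.3685
  (P=1,Q=1): P(P|Q) = (1/6)/(1/6) = 1;  -(1/6)·log₂(1) = 0.0000
H(P|Q) = 0.4406 + 0.3685 + 0.0000
  = 0.8091 bits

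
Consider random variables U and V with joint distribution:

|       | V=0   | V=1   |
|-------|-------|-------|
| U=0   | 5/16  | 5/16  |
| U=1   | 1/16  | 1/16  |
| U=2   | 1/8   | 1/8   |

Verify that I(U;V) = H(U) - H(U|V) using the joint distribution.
Left side, from I(U;V) = H(U) + H(V) - H(U,V):
Marginal P(U) (row sums):
  P(U=0) = 5/16 + 5/16 = 5/8
  P(U=1) = 1/16 + 1/16 = 1/8
  P(U=2) = 1/8 + 1/8 = 1/4
Marginal P(V) (column sums):
  P(V=0) = 5/16 + 1/16 + 1/8 = 1/2
  P(V=1) = 5/16 + 1/16 + 1/8 = 1/2

H(U) = -[(5/8)·log₂(5/8) + (1/8)·log₂(1/8) + (1/4)·log₂(1/4)]
  = 0.4238 + 0.3750 + 0.5000
  = 1.2988 bits
H(V) = -[(1/2)·log₂(1/2) + (1/2)·log₂(1/2)]
  = 0.5000 + 0.5000
  = 1.0000 bits
H(U,V) = -[(5/16)·log₂(5/16) + (5/16)·log₂(5/16) + (1/16)·log₂(1/16) + (1/16)·log₂(1/16) + (1/8)·log₂(1/8) + (1/8)·log₂(1/8)]
  = 0.5244 + 0.5244 + 0.2500 + 0.2500 + 0.3750 + 0.3750
  = 2.2988 bits

I(U;V) = H(U) + H(V) - H(U,V)
  = 1.2988 + 1.0000 - 2.2988
  = 0.0000 bits

Right side, with H(U|V) computed directly from the conditional probabilities:
H(U|V) = -Σ P(U,V)·log₂ P(U|V), where P(U|V) = P(U,V) / P(V)
  (U=0,V=0): P(U|V) = (5/16)/(1/2) = 5/8;  -(5/16)·log₂(5/8) = 0.2119
  (U=0,V=1): P(U|V) = (5/16)/(1/2) = 5/8;  -(5/16)·log₂(5/8) = 0.2119
  (U=1,V=0): P(U|V) = (1/16)/(1/2) = 1/8;  -(1/16)·log₂(1/8) = 0.1875
  (U=1,V=1): P(U|V) = (1/16)/(1/2) = 1/8;  -(1/16)·log₂(1/8) = 0.1875
  (U=2,V=0): P(U|V) = (1/8)/(1/2) = 1/4;  -(1/8)·log₂(1/4) = 0.2500
  (U=2,V=1): P(U|V) = (1/8)/(1/2) = 1/4;  -(1/8)·log₂(1/4) = 0.2500
H(U|V) = 0.2119 + 0.2119 + 0.1875 + 0.1875 + 0.2500 + 0.2500
  = 1.2988 bits
H(U) - H(U|V) = 1.2988 - 1.2988 = 0.0000 bits

Both sides equal 0.0000 bits, so I(U;V) = H(U) - H(U|V) ✓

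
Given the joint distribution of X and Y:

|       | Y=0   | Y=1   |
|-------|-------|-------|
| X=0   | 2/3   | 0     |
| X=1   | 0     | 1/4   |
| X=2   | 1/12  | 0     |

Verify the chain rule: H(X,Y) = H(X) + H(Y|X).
Left side:
H(X,Y) = -[(2/3)·log₂(2/3) + (1/4)·log₂(1/4) + (1/12)·log₂(1/12)]
  = 0.3900 + 0.5000 + 0.2987
  = 1.1887 bits

Right side:
Marginal P(X) (row sums):
  P(X=0) = 2/3 + 0 = 2/3
  P(X=1) = 0 + 1/4 = 1/4
  P(X=2) = 1/12 + 0 = 1/12
H(X) = -[(2/3)·log₂(2/3) + (1/4)·log₂(1/4) + (1/12)·log₂(1/12)]
  = 0.3900 + 0.5000 + 0.2987
  = 1.1887 bits
H(Y|X) = -Σ P(X,Y)·log₂ P(Y|X), where P(Y|X) = P(X,Y) / P(X)
  (cells with P(X,Y) = 0 contribute 0)
  (X=0,Y=0): P(Y|X) = (2/3)/(2/3) = 1;  -(2/3)·log₂(1) = 0.0000
  (X=1,Y=1): P(Y|X) = (1/4)/(1/4) = 1;  -(1/4)·log₂(1) = 0.0000
  (X=2,Y=0): P(Y|X) = (1/12)/(1/12) = 1;  -(1/12)·log₂(1) = 0.0000
H(Y|X) = 0.0000 + 0.0000 + 0.0000
  = 0.0000 bits
H(X) + H(Y|X) = 1.1887 + 0.0000 = 1.1887 bits

Both sides equal 1.1887 bits, so the chain rule holds ✓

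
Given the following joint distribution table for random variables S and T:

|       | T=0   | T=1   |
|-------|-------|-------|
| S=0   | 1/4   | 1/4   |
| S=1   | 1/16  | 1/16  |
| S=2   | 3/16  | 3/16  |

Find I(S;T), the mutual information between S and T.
Marginal P(S) (row sums):
  P(S=0) = 1/4 + 1/4 = 1/2
  P(S=1) = 1/16 + 1/16 = 1/8
  P(S=2) = 3/16 + 3/16 = 3/8
Marginal P(T) (column sums):
  P(T=0) = 1/4 + 1/16 + 3/16 = 1/2
  P(T=1) = 1/4 + 1/16 + 3/16 = 1/2

H(S) = -[(1/2)·log₂(1/2) + (1/8)·log₂(1/8) + (3/8)·log₂(3/8)]
  = 0.5000 + 0.3750 + 0.5306
  = 1.4056 bits
H(T) = -[(1/2)·log₂(1/2) + (1/2)·log₂(1/2)]
  = 0.5000 + 0.5000
  = 1.0000 bits
H(S,T) = -[(1/4)·log₂(1/4) + (1/4)·log₂(1/4) + (1/16)·log₂(1/16) + (1/16)·log₂(1/16) + (3/16)·log₂(3/16) + (3/16)·log₂(3/16)]
  = 0.5000 + 0.5000 + 0.2500 + 0.2500 + 0.4528 + 0.4528
  = 2.4056 bits

I(S;T) = H(S) + H(T) - H(S,T)
  = 1.4056 + 1.0000 - 2.4056
  = 0.0000 bits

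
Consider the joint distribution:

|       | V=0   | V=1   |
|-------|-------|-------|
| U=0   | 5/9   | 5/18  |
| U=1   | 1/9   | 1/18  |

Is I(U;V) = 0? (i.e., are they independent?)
Marginal P(U) (row sums):
  P(U=0) = 5/9 + 5/18 = 5/6
  P(U=1) = 1/9 + 1/18 = 1/6
Marginal P(V) (column sums):
  P(V=0) = 5/9 + 1/9 = 2/3
  P(V=1) = 5/18 + 1/18 = 1/3

U and V are independent iff P(U=i,V=j) = P(U=i)·P(V=j) for every cell.
  P(U=0)·P(V=0) = 5/6 × 2/3 = 5/9 = P(U=0,V=0) ✓
  P(U=0)·P(V=1) = 5/6 × 1/3 = 5/18 = P(U=0,V=1) ✓
  P(U=1)·P(V=0) = 1/6 × 2/3 = 1/9 = P(U=1,V=0) ✓
  P(U=1)·P(V=1) = 1/6 × 1/3 = 1/18 = P(U=1,V=1) ✓

Yes, U and V are independent: every cell factors, so I(U;V) = 0 bits.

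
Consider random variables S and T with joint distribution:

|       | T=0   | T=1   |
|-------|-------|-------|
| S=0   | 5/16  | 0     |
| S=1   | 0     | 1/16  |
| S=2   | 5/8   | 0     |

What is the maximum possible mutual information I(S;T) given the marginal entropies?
The upper bound on mutual information is I(S;T) ≤ min(H(S), H(T)).

Marginal P(S) (row sums):
  P(S=0) = 5/16 + 0 = 5/16
  P(S=1) = 0 + 1/16 = 1/16
  P(S=2) = 5/8 + 0 = 5/8
Marginal P(T) (column sums):
  P(T=0) = 5/16 + 0 + 5/8 = 15/16
  P(T=1) = 0 + 1/16 + 0 = 1/16

H(S) = -[(5/16)·log₂(5/16) + (1/16)·log₂(1/16) + (5/8)·log₂(5/8)]
  = 0.5244 + 0.2500 + 0.4238
  = 1.1982 bits
H(T) = -[(15/16)·log₂(15/16) + (1/16)·log₂(1/16)]
  = 0.0873 + 0.2500
  = 0.3373 bits

Maximum possible I(S;T) = min(1.1982, 0.3373) = 0.3373 bits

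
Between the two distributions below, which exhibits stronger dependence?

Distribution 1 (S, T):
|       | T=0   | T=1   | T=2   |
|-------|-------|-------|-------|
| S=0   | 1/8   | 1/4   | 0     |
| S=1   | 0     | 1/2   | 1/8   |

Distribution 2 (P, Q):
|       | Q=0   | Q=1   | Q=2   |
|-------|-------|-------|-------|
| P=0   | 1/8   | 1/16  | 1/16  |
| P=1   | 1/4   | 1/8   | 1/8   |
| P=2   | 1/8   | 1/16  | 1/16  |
Distribution 1 (S, T):
Marginal P(S) (row sums):
  P(S=0) = 1/8 + 1/4 + 0 = 3/8
  P(S=1) = 0 + 1/2 + 1/8 = 5/8
Marginal P(T) (column sums):
  P(T=0) = 1/8 + 0 = 1/8
  P(T=1) = 1/4 + 1/2 = 3/4
  P(T=2) = 0 + 1/8 = 1/8

H(S) = -[(3/8)·log₂(3/8) + (5/8)·log₂(5/8)]
  = 0.5306 + 0.4238
  = 0.9544 bits
H(T) = -[(1/8)·log₂(1/8) + (3/4)·log₂(3/4) + (1/8)·log₂(1/8)]
  = 0.3750 + 0.3113 + 0.3750
  = 1.0613 bits
H(S,T) = -[(1/8)·log₂(1/8) + (1/4)·log₂(1/4) + (1/2)·log₂(1/2) + (1/8)·log₂(1/8)]
  = 0.3750 + 0.5000 + 0.5000 + 0.3750
  = 1.7500 bits

I(S;T) = H(S) + H(T) - H(S,T)
  = 0.9544 + 1.0613 - 1.7500
  = 0.2657 bits

Distribution 2 (P, Q):
Marginal P(P) (row sums):
  P(P=0) = 1/8 + 1/16 + 1/16 = 1/4
  P(P=1) = 1/4 + 1/8 + 1/8 = 1/2
  P(P=2) = 1/8 + 1/16 + 1/16 = 1/4
Marginal P(Q) (column sums):
  P(Q=0) = 1/8 + 1/4 + 1/8 = 1/2
  P(Q=1) = 1/16 + 1/8 + 1/16 = 1/4
  P(Q=2) = 1/16 + 1/8 + 1/16 = 1/4

H(P) = -[(1/4)·log₂(1/4) + (1/2)·log₂(1/2) + (1/4)·log₂(1/4)]
  = 0.5000 + 0.5000 + 0.5000
  = 1.5000 bits
H(Q) = -[(1/2)·log₂(1/2) + (1/4)·log₂(1/4) + (1/4)·log₂(1/4)]
  = 0.5000 + 0.5000 + 0.5000
  = 1.5000 bits
H(P,Q) = -[(1/8)·log₂(1/8) + (1/16)·log₂(1/16) + (1/16)·log₂(1/16) + (1/4)·log₂(1/4) + (1/8)·log₂(1/8) + (1/8)·log₂(1/8) + (1/8)·log₂(1/8) + (1/16)·log₂(1/16) + (1/16)·log₂(1/16)]
  = 0.3750 + 0.2500 + 0.2500 + 0.5000 + 0.3750 + 0.3750 + 0.3750 + 0.2500 + 0.2500
  = 3.0000 bits

I(P;Q) = H(P) + H(Q) - H(P,Q)
  = 1.5000 + 1.5000 - 3.0000
  = 0.0000 bits

I(S;T) = 0.2657 bits > I(P;Q) = 0.0000 bits, so (S, T) has the higher mutual information (stronger dependence).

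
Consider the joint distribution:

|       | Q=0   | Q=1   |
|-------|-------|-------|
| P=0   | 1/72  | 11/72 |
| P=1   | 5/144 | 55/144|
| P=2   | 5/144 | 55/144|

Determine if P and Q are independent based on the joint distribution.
Marginal P(P) (row sums):
  P(P=0) = 1/72 + 11/72 = 1/6
  P(P=1) = 5/144 + 55/144 = 5/12
  P(P=2) = 5/144 + 55/144 = 5/12
Marginal P(Q) (column sums):
  P(Q=0) = 1/72 + 5/144 + 5/144 = 1/12
  P(Q=1) = 11/72 + 55/144 + 55/144 = 11/12

P and Q are independent iff P(P=i,Q=j) = P(P=i)·P(Q=j) for every cell.
  P(P=0)·P(Q=0) = 1/6 × 1/12 = 1/72 = P(P=0,Q=0) ✓
  P(P=0)·P(Q=1) = 1/6 × 11/12 = 11/72 = P(P=0,Q=1) ✓
  P(P=1)·P(Q=0) = 5/12 × 1/12 = 5/144 = P(P=1,Q=0) ✓
  P(P=1)·P(Q=1) = 5/12 × 11/12 = 55/144 = P(P=1,Q=1) ✓
  P(P=2)·P(Q=0) = 5/12 × 1/12 = 5/144 = P(P=2,Q=0) ✓
  P(P=2)·P(Q=1) = 5/12 × 11/12 = 55/144 = P(P=2,Q=1) ✓

Yes, P and Q are independent: every cell factors, so I(P;Q) = 0 bits.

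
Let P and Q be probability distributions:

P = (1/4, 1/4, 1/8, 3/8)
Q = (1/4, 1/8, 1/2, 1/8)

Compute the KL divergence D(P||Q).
D(P||Q) = Σ P(i) log₂(P(i)/Q(i))
  i=0: (1/4) × log₂((1/4)/(1/4)) = (1/4) × log₂(1) = 0.0000
  i=1: (1/4) × log₂((1/4)/(1/8)) = (1/4) × log₂(2) = 0.2500
  i=2: (1/8) × log₂((1/8)/(1/2)) = (1/8) × log₂(1/4) = -0.2500
  i=3: (3/8) × log₂((3/8)/(1/8)) = (3/8) × log₂(3) = 0.5944
D(P||Q) = 0.0000 + 0.2500 - 0.2500 + 0.5944
  = 0.5944 bits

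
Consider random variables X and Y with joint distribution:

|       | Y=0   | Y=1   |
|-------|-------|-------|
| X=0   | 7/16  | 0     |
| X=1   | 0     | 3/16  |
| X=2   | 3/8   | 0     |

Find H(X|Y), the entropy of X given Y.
Marginal P(Y) (column sums):
  P(Y=0) = 7/16 + 0 + 3/8 = 13/16
  P(Y=1) = 0 + 3/16 + 0 = 3/16

H(X|Y) = -Σ P(X,Y)·log₂ P(X|Y), where P(X|Y) = P(X,Y) / P(Y)
  (cells with P(X,Y) = 0 contribute 0)
  (X=0,Y=0): P(X|Y) = (7/16)/(13/16) = 7/13;  -(7/16)·log₂(7/13) = 0.3907
  (X=1,Y=1): P(X|Y) = (3/16)/(3/16) = 1;  -(3/16)·log₂(1) = 0.0000
  (X=2,Y=0): P(X|Y) = (3/8)/(13/16) = 6/13;  -(3/8)·log₂(6/13) = 0.4183
H(X|Y) = 0.3907 + 0.0000 + 0.4183
  = 0.8090 bits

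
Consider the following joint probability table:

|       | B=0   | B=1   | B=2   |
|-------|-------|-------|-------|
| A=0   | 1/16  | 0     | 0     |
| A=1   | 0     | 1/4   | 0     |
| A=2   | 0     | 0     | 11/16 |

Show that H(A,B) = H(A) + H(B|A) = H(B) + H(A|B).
Marginal P(A) (row sums):
  P(A=0) = 1/16 + 0 + 0 = 1/16
  P(A=1) = 0 + 1/4 + 0 = 1/4
  P(A=2) = 0 + 0 + 11/16 = 11/16
Marginal P(B) (column sums):
  P(B=0) = 1/16 + 0 + 0 = 1/16
  P(B=1) = 0 + 1/4 + 0 = 1/4
  P(B=2) = 0 + 0 + 11/16 = 11/16

Decomposition 1: H(A) + H(B|A)
H(A) = -[(1/16)·log₂(1/16) + (1/4)·log₂(1/4) + (11/16)·log₂(11/16)]
  = 0.2500 + 0.5000 + 0.3716
  = 1.1216 bits
H(B|A) = -Σ P(A,B)·log₂ P(B|A), where P(B|A) = P(A,B) / P(A)
  (cells with P(A,B) = 0 contribute 0)
  (A=0,B=0): P(B|A) = (1/16)/(1/16) = 1;  -(1/16)·log₂(1) = 0.0000
  (A=1,B=1): P(B|A) = (1/4)/(1/4) = 1;  -(1/4)·log₂(1) = 0.0000
  (A=2,B=2): P(B|A) = (11/16)/(11/16) = 1;  -(11/16)·log₂(1) = 0.0000
H(B|A) = 0.0000 + 0.0000 + 0.0000
  = 0.0000 bits
H(A) + H(B|A) = 1.1216 + 0.0000 = 1.1216 bits

Decomposition 2: H(B) + H(A|B)
H(B) = -[(1/16)·log₂(1/16) + (1/4)·log₂(1/4) + (11/16)·log₂(11/16)]
  = 0.2500 + 0.5000 + 0.3716
  = 1.1216 bits
H(A|B) = -Σ P(A,B)·log₂ P(A|B), where P(A|B) = P(A,B) / P(B)
  (cells with P(A,B) = 0 contribute 0)
  (A=0,B=0): P(A|B) = (1/16)/(1/16) = 1;  -(1/16)·log₂(1) = 0.0000
  (A=1,B=1): P(A|B) = (1/4)/(1/4) = 1;  -(1/4)·log₂(1) = 0.0000
  (A=2,B=2): P(A|B) = (11/16)/(11/16) = 1;  -(11/16)·log₂(1) = 0.0000
H(A|B) = 0.0000 + 0.0000 + 0.0000
  = 0.0000 bits
H(B) + H(A|B) = 1.1216 + 0.0000 = 1.1216 bits

Direct computation of the joint entropy:
H(A,B) = -[(1/16)·log₂(1/16) + (1/4)·log₂(1/4) + (11/16)·log₂(11/16)]
  = 0.2500 + 0.5000 + 0.3716
  = 1.1216 bits

All three agree: H(A,B) = 1.1216 bits ✓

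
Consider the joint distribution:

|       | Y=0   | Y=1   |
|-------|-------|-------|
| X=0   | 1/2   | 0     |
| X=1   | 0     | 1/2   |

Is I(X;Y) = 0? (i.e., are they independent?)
Marginal P(X) (row sums):
  P(X=0) = 1/2 + 0 = 1/2
  P(X=1) = 0 + 1/2 = 1/2
Marginal P(Y) (column sums):
  P(Y=0) = 1/2 + 0 = 1/2
  P(Y=1) = 0 + 1/2 = 1/2

X and Y are independent iff P(X=i,Y=j) = P(X=i)·P(Y=j) for every cell.
  P(X=0)·P(Y=0) = 1/2 × 1/2 = 1/4, but P(X=0,Y=0) = 1/2 ✗

No, X and Y are not independent. Quantitatively, I(X;Y) > 0:

H(X) = -[(1/2)·log₂(1/2) + (1/2)·log₂(1/2)]
  = 0.5000 + 0.5000
  = 1.0000 bits
H(Y) = -[(1/2)·log₂(1/2) + (1/2)·log₂(1/2)]
  = 0.5000 + 0.5000
  = 1.0000 bits
H(X,Y) = -[(1/2)·log₂(1/2) + (1/2)·log₂(1/2)]
  = 0.5000 + 0.5000
  = 1.0000 bits
I(X;Y) = H(X) + H(Y) - H(X,Y) = 1.0000 + 1.0000 - 1.0000 = 1.0000 bits > 0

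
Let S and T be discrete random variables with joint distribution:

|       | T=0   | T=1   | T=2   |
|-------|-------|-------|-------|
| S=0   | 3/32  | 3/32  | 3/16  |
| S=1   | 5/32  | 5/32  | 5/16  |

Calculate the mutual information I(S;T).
Marginal P(S) (row sums):
  P(S=0) = 3/32 + 3/32 + 3/16 = 3/8
  P(S=1) = 5/32 + 5/32 + 5/16 = 5/8
Marginal P(T) (column sums):
  P(T=0) = 3/32 + 5/32 = 1/4
  P(T=1) = 3/32 + 5/32 = 1/4
  P(T=2) = 3/16 + 5/16 = 1/2

H(S) = -[(3/8)·log₂(3/8) + (5/8)·log₂(5/8)]
  = 0.5306 + 0.4238
  = 0.9544 bits
H(T) = -[(1/4)·log₂(1/4) + (1/4)·log₂(1/4) + (1/2)·log₂(1/2)]
  = 0.5000 + 0.5000 + 0.5000
  = 1.5000 bits
H(S,T) = -[(3/32)·log₂(3/32) + (3/32)·log₂(3/32) + (3/16)·log₂(3/16) + (5/32)·log₂(5/32) + (5/32)·log₂(5/32) + (5/16)·log₂(5/16)]
  = 0.3202 + 0.3202 + 0.4528 + 0.4184 + 0.4184 + 0.5244
  = 2.4544 bits

I(S;T) = H(S) + H(T) - H(S,T)
  = 0.9544 + 1.5000 - 2.4544
  = 0.0000 bits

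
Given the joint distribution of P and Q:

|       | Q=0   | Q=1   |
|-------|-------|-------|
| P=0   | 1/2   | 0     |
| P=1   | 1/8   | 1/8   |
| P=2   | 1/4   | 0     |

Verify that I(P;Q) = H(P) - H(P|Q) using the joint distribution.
Left side, from I(P;Q) = H(P) + H(Q) - H(P,Q):
Marginal P(P) (row sums):
  P(P=0) = 1/2 + 0 = 1/2
  P(P=1) = 1/8 + 1/8 = 1/4
  P(P=2) = 1/4 + 0 = 1/4
Marginal P(Q) (column sums):
  P(Q=0) = 1/2 + 1/8 + 1/4 = 7/8
  P(Q=1) = 0 + 1/8 + 0 = 1/8

H(P) = -[(1/2)·log₂(1/2) + (1/4)·log₂(1/4) + (1/4)·log₂(1/4)]
  = 0.5000 + 0.5000 + 0.5000
  = 1.5000 bits
H(Q) = -[(7/8)·log₂(7/8) + (1/8)·log₂(1/8)]
  = 0.1686 + 0.3750
  = 0.5436 bits
H(P,Q) = -[(1/2)·log₂(1/2) + (1/8)·log₂(1/8) + (1/8)·log₂(1/8) + (1/4)·log₂(1/4)]
  = 0.5000 + 0.3750 + 0.3750 + 0.5000
  = 1.7500 bits

I(P;Q) = H(P) + H(Q) - H(P,Q)
  = 1.5000 + 0.5436 - 1.7500
  = 0.2936 bits

Right side, with H(P|Q) computed directly from the conditional probabilities:
H(P|Q) = -Σ P(P,Q)·log₂ P(P|Q), where P(P|Q) = P(P,Q) / P(Q)
  (cells with P(P,Q) = 0 contribute 0)
  (P=0,Q=0): P(P|Q) = (1/2)/(7/8) = 4/7;  -(1/2)·log₂(4/7) = 0.4037
  (P=1,Q=0): P(P|Q) = (1/8)/(7/8) = 1/7;  -(1/8)·log₂(1/7) = 0.3509
  (P=1,Q=1): P(P|Q) = (1/8)/(1/8) = 1;  -(1/8)·log₂(1) = 0.0000
  (P=2,Q=0): P(P|Q) = (1/4)/(7/8) = 2/7;  -(1/4)·log₂(2/7) = 0.4518
H(P|Q) = 0.4037 + 0.3509 + 0.0000 + 0.4518
  = 1.2064 bits
H(P) - H(P|Q) = 1.5000 - 1.2064 = 0.2936 bits

Both sides equal 0.2936 bits, so I(P;Q) = H(P) - H(P|Q) ✓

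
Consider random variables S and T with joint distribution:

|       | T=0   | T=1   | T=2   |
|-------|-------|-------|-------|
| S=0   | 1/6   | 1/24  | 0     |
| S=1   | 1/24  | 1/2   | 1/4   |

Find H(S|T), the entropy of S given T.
Marginal P(T) (column sums):
  P(T=0) = 1/6 + 1/24 = 5/24
  P(T=1) = 1/24 + 1/2 = 13/24
  P(T=2) = 0 + 1/4 = 1/4

H(S|T) = -Σ P(S,T)·log₂ P(S|T), where P(S|T) = P(S,T) / P(T)
  (cells with P(S,T) = 0 contribute 0)
  (S=0,T=0): P(S|T) = (1/6)/(5/24) = 4/5;  -(1/6)·log₂(4/5) = 0.0537
  (S=0,T=1): P(S|T) = (1/24)/(13/24) = 1/13;  -(1/24)·log₂(1/13) = 0.1542
  (S=1,T=0): P(S|T) = (1/24)/(5/24) = 1/5;  -(1/24)·log₂(1/5) = 0.0967
  (S=1,T=1): P(S|T) = (1/2)/(13/24) = 12/13;  -(1/2)·log₂(12/13) = 0.0577
  (S=1,T=2): P(S|T) = (1/4)/(1/4) = 1;  -(1/4)·log₂(1) = 0.0000
H(S|T) = 0.0537 + 0.1542 + 0.0967 + 0.0577 + 0.0000
  = 0.3623 bits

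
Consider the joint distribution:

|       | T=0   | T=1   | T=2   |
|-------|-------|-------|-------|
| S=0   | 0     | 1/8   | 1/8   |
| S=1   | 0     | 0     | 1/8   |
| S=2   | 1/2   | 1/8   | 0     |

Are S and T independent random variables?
Marginal P(S) (row sums):
  P(S=0) = 0 + 1/8 + 1/8 = 1/4
  P(S=1) = 0 + 0 + 1/8 = 1/8
  P(S=2) = 1/2 + 1/8 + 0 = 5/8
Marginal P(T) (column sums):
  P(T=0) = 0 + 0 + 1/2 = 1/2
  P(T=1) = 1/8 + 0 + 1/8 = 1/4
  P(T=2) = 1/8 + 1/8 + 0 = 1/4

S and T are independent iff P(S=i,T=j) = P(S=i)·P(T=j) for every cell.
  P(S=0)·P(T=0) = 1/4 × 1/2 = 1/8, but P(S=0,T=0) = 0 ✗

No, S and T are not independent. Quantitatively, I(S;T) > 0:

H(S) = -[(1/4)·log₂(1/4) + (1/8)·log₂(1/8) + (5/8)·log₂(5/8)]
  = 0.5000 + 0.3750 + 0.4238
  = 1.2988 bits
H(T) = -[(1/2)·log₂(1/2) + (1/4)·log₂(1/4) + (1/4)·log₂(1/4)]
  = 0.5000 + 0.5000 + 0.5000
  = 1.5000 bits
H(S,T) = -[(1/8)·log₂(1/8) + (1/8)·log₂(1/8) + (1/8)·log₂(1/8) + (1/2)·log₂(1/2) + (1/8)·log₂(1/8)]
  = 0.3750 + 0.3750 + 0.3750 + 0.5000 + 0.3750
  = 2.0000 bits
I(S;T) = H(S) + H(T) - H(S,T) = 1.2988 + 1.5000 - 2.0000 = 0.7988 bits > 0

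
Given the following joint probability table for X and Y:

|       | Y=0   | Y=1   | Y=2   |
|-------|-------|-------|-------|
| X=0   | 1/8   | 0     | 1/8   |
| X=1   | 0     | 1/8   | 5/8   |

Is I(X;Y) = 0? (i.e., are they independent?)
Marginal P(X) (row sums):
  P(X=0) = 1/8 + 0 + 1/8 = 1/4
  P(X=1) = 0 + 1/8 + 5/8 = 3/4
Marginal P(Y) (column sums):
  P(Y=0) = 1/8 + 0 = 1/8
  P(Y=1) = 0 + 1/8 = 1/8
  P(Y=2) = 1/8 + 5/8 = 3/4

X and Y are independent iff P(X=i,Y=j) = P(X=i)·P(Y=j) for every cell.
  P(X=0)·P(Y=0) = 1/4 × 1/8 = 1/32, but P(X=0,Y=0) = 1/8 ✗

No, X and Y are not independent. Quantitatively, I(X;Y) > 0:

H(X) = -[(1/4)·log₂(1/4) + (3/4)·log₂(3/4)]
  = 0.5000 + 0.3113
  = 0.8113 bits
H(Y) = -[(1/8)·log₂(1/8) + (1/8)·log₂(1/8) + (3/4)·log₂(3/4)]
  = 0.3750 + 0.3750 + 0.3113
  = 1.0613 bits
H(X,Y) = -[(1/8)·log₂(1/8) + (1/8)·log₂(1/8) + (1/8)·log₂(1/8) + (5/8)·log₂(5/8)]
  = 0.3750 + 0.3750 + 0.3750 + 0.4238
  = 1.5488 bits
I(X;Y) = H(X) + H(Y) - H(X,Y) = 0.8113 + 1.0613 - 1.5488 = 0.3238 bits > 0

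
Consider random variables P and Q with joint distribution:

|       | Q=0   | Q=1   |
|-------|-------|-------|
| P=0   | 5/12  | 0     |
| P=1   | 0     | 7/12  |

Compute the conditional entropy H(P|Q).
Marginal P(Q) (column sums):
  P(Q=0) = 5/12 + 0 = 5/12
  P(Q=1) = 0 + 7/12 = 7/12

H(P|Q) = -Σ P(P,Q)·log₂ P(P|Q), where P(P|Q) = P(P,Q) / P(Q)
  (cells with P(P,Q) = 0 contribute 0)
  (P=0,Q=0): P(P|Q) = (5/12)/(5/12) = 1;  -(5/12)·log₂(1) = 0.0000
  (P=1,Q=1): P(P|Q) = (7/12)/(7/12) = 1;  -(7/12)·log₂(1) = 0.0000
H(P|Q) = 0.0000 + 0.0000
  = 0.0000 bits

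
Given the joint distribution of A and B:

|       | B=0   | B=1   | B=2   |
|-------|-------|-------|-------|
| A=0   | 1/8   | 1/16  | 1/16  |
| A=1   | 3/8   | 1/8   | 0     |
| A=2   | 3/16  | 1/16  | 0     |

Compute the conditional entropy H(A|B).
Marginal P(B) (column sums):
  P(B=0) = 1/8 + 3/8 + 3/16 = 11/16
  P(B=1) = 1/16 + 1/8 + 1/16 = 1/4
  P(B=2) = 1/16 + 0 + 0 = 1/16

H(A|B) = -Σ P(A,B)·log₂ P(A|B), where P(A|B) = P(A,B) / P(B)
  (cells with P(A,B) = 0 contribute 0)
  (A=0,B=0): P(A|B) = (1/8)/(11/16) = 2/11;  -(1/8)·log₂(2/11) = 0.3074
  (A=0,B=1): P(A|B) = (1/16)/(1/4) = 1/4;  -(1/16)·log₂(1/4) = 0.1250
  (A=0,B=2): P(A|B) = (1/16)/(1/16) = 1;  -(1/16)·log₂(1) = 0.0000
  (A=1,B=0): P(A|B) = (3/8)/(11/16) = 6/11;  -(3/8)·log₂(6/11) = 0.3279
  (A=1,B=1): P(A|B) = (1/8)/(1/4) = 1/2;  -(1/8)·log₂(1/2) = 0.1250
  (A=2,B=0): P(A|B) = (3/16)/(11/16) = 3/11;  -(3/16)·log₂(3/11) = 0.3515
  (A=2,B=1): P(A|B) = (1/16)/(1/4) = 1/4;  -(1/16)·log₂(1/4) = 0.1250
H(A|B) = 0.3074 + 0.1250 + 0.0000 + 0.3279 + 0.1250 + 0.3515 + 0.1250
  = 1.3618 bits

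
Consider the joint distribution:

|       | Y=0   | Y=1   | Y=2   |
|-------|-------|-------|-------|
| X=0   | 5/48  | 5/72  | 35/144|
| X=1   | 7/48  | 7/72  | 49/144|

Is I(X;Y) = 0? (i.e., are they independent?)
Marginal P(X) (row sums):
  P(X=0) = 5/48 + 5/72 + 35/144 = 5/12
  P(X=1) = 7/48 + 7/72 + 49/144 = 7/12
Marginal P(Y) (column sums):
  P(Y=0) = 5/48 + 7/48 = 1/4
  P(Y=1) = 5/72 + 7/72 = 1/6
  P(Y=2) = 35/144 + 49/144 = 7/12

X and Y are independent iff P(X=i,Y=j) = P(X=i)·P(Y=j) for every cell.
  P(X=0)·P(Y=0) = 5/12 × 1/4 = 5/48 = P(X=0,Y=0) ✓
  P(X=0)·P(Y=1) = 5/12 × 1/6 = 5/72 = P(X=0,Y=1) ✓
  P(X=0)·P(Y=2) = 5/12 × 7/12 = 35/144 = P(X=0,Y=2) ✓
  P(X=1)·P(Y=0) = 7/12 × 1/4 = 7/48 = P(X=1,Y=0) ✓
  P(X=1)·P(Y=1) = 7/12 × 1/6 = 7/72 = P(X=1,Y=1) ✓
  P(X=1)·P(Y=2) = 7/12 × 7/12 = 49/144 = P(X=1,Y=2) ✓

Yes, X and Y are independent: every cell factors, so I(X;Y) = 0 bits.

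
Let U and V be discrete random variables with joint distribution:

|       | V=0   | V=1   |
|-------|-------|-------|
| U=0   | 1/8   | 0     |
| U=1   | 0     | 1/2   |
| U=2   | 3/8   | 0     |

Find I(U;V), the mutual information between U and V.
Marginal P(U) (row sums):
  P(U=0) = 1/8 + 0 = 1/8
  P(U=1) = 0 + 1/2 = 1/2
  P(U=2) = 3/8 + 0 = 3/8
Marginal P(V) (column sums):
  P(V=0) = 1/8 + 0 + 3/8 = 1/2
  P(V=1) = 0 + 1/2 + 0 = 1/2

H(U) = -[(1/8)·log₂(1/8) + (1/2)·log₂(1/2) + (3/8)·log₂(3/8)]
  = 0.3750 + 0.5000 + 0.5306
  = 1.4056 bits
H(V) = -[(1/2)·log₂(1/2) + (1/2)·log₂(1/2)]
  = 0.5000 + 0.5000
  = 1.0000 bits
H(U,V) = -[(1/8)·log₂(1/8) + (1/2)·log₂(1/2) + (3/8)·log₂(3/8)]
  = 0.3750 + 0.5000 + 0.5306
  = 1.4056 bits

I(U;V) = H(U) + H(V) - H(U,V)
  = 1.4056 + 1.0000 - 1.4056
  = 1.0000 bits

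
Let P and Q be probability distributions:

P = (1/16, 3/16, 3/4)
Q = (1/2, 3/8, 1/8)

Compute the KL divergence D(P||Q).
D(P||Q) = Σ P(i) log₂(P(i)/Q(i))
  i=0: (1/16) × log₂((1/16)/(1/2)) = (1/16) × log₂(1/8) = -0.1875
  i=1: (3/16) × log₂((3/16)/(3/8)) = (3/16) × log₂(1/2) = -0.1875
  i=2: (3/4) × log₂((3/4)/(1/8)) = (3/4) × log₂(6) = 1.9387
D(P||Q) = -0.1875 - 0.1875 + 1.9387
  = 1.5637 bits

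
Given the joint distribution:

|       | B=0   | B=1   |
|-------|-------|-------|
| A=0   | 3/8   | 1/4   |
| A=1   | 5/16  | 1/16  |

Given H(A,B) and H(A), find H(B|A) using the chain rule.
From the chain rule: H(A,B) = H(A) + H(B|A)
Therefore: H(B|A) = H(A,B) - H(A)

H(A,B) = -[(3/8)·log₂(3/8) + (1/4)·log₂(1/4) + (5/16)·log₂(5/16) + (1/16)·log₂(1/16)]
  = 0.5306 + 0.5000 + 0.5244 + 0.2500
  = 1.8050 bits
Marginal P(A) (row sums):
  P(A=0) = 3/8 + 1/4 = 5/8
  P(A=1) = 5/16 + 1/16 = 3/8
H(A) = -[(5/8)·log₂(5/8) + (3/8)·log₂(3/8)]
  = 0.4238 + 0.5306
  = 0.9544 bits

H(B|A) = 1.8050 - 0.9544 = 0.8506 bits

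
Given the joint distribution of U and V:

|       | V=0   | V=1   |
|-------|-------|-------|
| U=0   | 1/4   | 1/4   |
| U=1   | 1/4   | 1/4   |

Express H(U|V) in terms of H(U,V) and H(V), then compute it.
H(U|V) = H(U,V) - H(V)

Marginal P(V) (column sums):
  P(V=0) = 1/4 + 1/4 = 1/2
  P(V=1) = 1/4 + 1/4 = 1/2

H(U,V) = -[(1/4)·log₂(1/4) + (1/4)·log₂(1/4) + (1/4)·log₂(1/4) + (1/4)·log₂(1/4)]
  = 0.5000 + 0.5000 + 0.5000 + 0.5000
  = 2.0000 bits
H(V) = -[(1/2)·log₂(1/2) + (1/2)·log₂(1/2)]
  = 0.5000 + 0.5000
  = 1.0000 bits

H(U|V) = 2.0000 - 1.0000 = 1.0000 bits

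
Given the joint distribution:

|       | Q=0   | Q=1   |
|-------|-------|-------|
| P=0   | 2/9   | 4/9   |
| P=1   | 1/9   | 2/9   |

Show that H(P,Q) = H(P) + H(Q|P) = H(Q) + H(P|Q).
Marginal P(P) (row sums):
  P(P=0) = 2/9 + 4/9 = 2/3
  P(P=1) = 1/9 + 2/9 = 1/3
Marginal P(Q) (column sums):
  P(Q=0) = 2/9 + 1/9 = 1/3
  P(Q=1) = 4/9 + 2/9 = 2/3

Decomposition 1: H(P) + H(Q|P)
H(P) = -[(2/3)·log₂(2/3) + (1/3)·log₂(1/3)]
  = 0.3900 + 0.5283
  = 0.9183 bits
H(Q|P) = -Σ P(P,Q)·log₂ P(Q|P), where P(Q|P) = P(P,Q) / P(P)
  (P=0,Q=0): P(Q|P) = (2/9)/(2/3) = 1/3;  -(2/9)·log₂(1/3) = 0.3522
  (P=0,Q=1): P(Q|P) = (4/9)/(2/3) = 2/3;  -(4/9)·log₂(2/3) = 0.2600
  (P=1,Q=0): P(Q|P) = (1/9)/(1/3) = 1/3;  -(1/9)·log₂(1/3) = 0.1761
  (P=1,Q=1): P(Q|P) = (2/9)/(1/3) = 2/3;  -(2/9)·log₂(2/3) = 0.1300
H(Q|P) = 0.3522 + 0.2600 + 0.1761 + 0.1300
  = 0.9183 bits
H(P) + H(Q|P) = 0.9183 + 0.9183 = 1.8366 bits

Decomposition 2: H(Q) + H(P|Q)
H(Q) = -[(1/3)·log₂(1/3) + (2/3)·log₂(2/3)]
  = 0.5283 + 0.3900
  = 0.9183 bits
H(P|Q) = -Σ P(P,Q)·log₂ P(P|Q), where P(P|Q) = P(P,Q) / P(Q)
  (P=0,Q=0): P(P|Q) = (2/9)/(1/3) = 2/3;  -(2/9)·log₂(2/3) = 0.1300
  (P=0,Q=1): P(P|Q) = (4/9)/(2/3) = 2/3;  -(4/9)·log₂(2/3) = 0.2600
  (P=1,Q=0): P(P|Q) = (1/9)/(1/3) = 1/3;  -(1/9)·log₂(1/3) = 0.1761
  (P=1,Q=1): P(P|Q) = (2/9)/(2/3) = 1/3;  -(2/9)·log₂(1/3) = 0.3522
H(P|Q) = 0.1300 + 0.2600 + 0.1761 + 0.3522
  = 0.9183 bits
H(Q) + H(P|Q) = 0.9183 + 0.9183 = 1.8366 bits

Direct computation of the joint entropy:
H(P,Q) = -[(2/9)·log₂(2/9) + (4/9)·log₂(4/9) + (1/9)·log₂(1/9) + (2/9)·log₂(2/9)]
  = 0.4822 + 0.5200 + 0.3522 + 0.4822
  = 1.8366 bits

All three agree: H(P,Q) = 1.8366 bits ✓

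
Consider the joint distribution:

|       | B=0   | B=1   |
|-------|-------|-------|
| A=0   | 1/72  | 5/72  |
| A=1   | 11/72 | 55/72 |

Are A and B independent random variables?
Marginal P(A) (row sums):
  P(A=0) = 1/72 + 5/72 = 1/12
  P(A=1) = 11/72 + 55/72 = 11/12
Marginal P(B) (column sums):
  P(B=0) = 1/72 + 11/72 = 1/6
  P(B=1) = 5/72 + 55/72 = 5/6

A and B are independent iff P(A=i,B=j) = P(A=i)·P(B=j) for every cell.
  P(A=0)·P(B=0) = 1/12 × 1/6 = 1/72 = P(A=0,B=0) ✓
  P(A=0)·P(B=1) = 1/12 × 5/6 = 5/72 = P(A=0,B=1) ✓
  P(A=1)·P(B=0) = 11/12 × 1/6 = 11/72 = P(A=1,B=0) ✓
  P(A=1)·P(B=1) = 11/12 × 5/6 = 55/72 = P(A=1,B=1) ✓

Yes, A and B are independent: every cell factors, so I(A;B) = 0 bits.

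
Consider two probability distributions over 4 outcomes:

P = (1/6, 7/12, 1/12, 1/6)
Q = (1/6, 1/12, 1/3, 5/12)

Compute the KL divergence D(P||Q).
D(P||Q) = Σ P(i) log₂(P(i)/Q(i))
  i=0: (1/6) × log₂((1/6)/(1/6)) = (1/6) × log₂(1) = 0.0000
  i=1: (7/12) × log₂((7/12)/(1/12)) = (7/12) × log₂(7) = 1.6376
  i=2: (1/12) × log₂((1/12)/(1/3)) = (1/12) × log₂(1/4) = -0.1667
  i=3: (1/6) × log₂((1/6)/(5/12)) = (1/6) × log₂(2/5) = -0.2203
D(P||Q) = 0.0000 + 1.6376 - 0.1667 - 0.2203
  = 1.2506 bits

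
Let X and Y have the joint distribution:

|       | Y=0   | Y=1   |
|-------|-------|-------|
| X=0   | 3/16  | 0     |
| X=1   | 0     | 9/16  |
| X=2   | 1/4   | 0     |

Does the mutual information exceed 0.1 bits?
Marginal P(X) (row sums):
  P(X=0) = 3/16 + 0 = 3/16
  P(X=1) = 0 + 9/16 = 9/16
  P(X=2) = 1/4 + 0 = 1/4
Marginal P(Y) (column sums):
  P(Y=0) = 3/16 + 0 + 1/4 = 7/16
  P(Y=1) = 0 + 9/16 + 0 = 9/16

H(X) = -[(3/16)·log₂(3/16) + (9/16)·log₂(9/16) + (1/4)·log₂(1/4)]
  = 0.4528 + 0.4669 + 0.5000
  = 1.4197 bits
H(Y) = -[(7/16)·log₂(7/16) + (9/16)·log₂(9/16)]
  = 0.5218 + 0.4669
  = 0.9887 bits
H(X,Y) = -[(3/16)·log₂(3/16) + (9/16)·log₂(9/16) + (1/4)·log₂(1/4)]
  = 0.4528 + 0.4669 + 0.5000
  = 1.4197 bits

I(X;Y) = H(X) + H(Y) - H(X,Y)
  = 1.4197 + 0.9887 - 1.4197
  = 0.9887 bits

Yes. I(X;Y) = 0.9887 bits, which is > 0.1 bits.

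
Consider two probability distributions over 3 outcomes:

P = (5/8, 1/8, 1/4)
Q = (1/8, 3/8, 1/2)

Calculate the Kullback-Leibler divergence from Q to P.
D(P||Q) = Σ P(i) log₂(P(i)/Q(i))
  i=0: (5/8) × log₂((5/8)/(1/8)) = (5/8) × log₂(5) = 1.4512
  i=1: (1/8) × log₂((1/8)/(3/8)) = (1/8) × log₂(1/3) = -0.1981
  i=2: (1/4) × log₂((1/4)/(1/2)) = (1/4) × log₂(1/2) = -0.2500
D(P||Q) = 1.4512 - 0.1981 - 0.2500
  = 1.0031 bits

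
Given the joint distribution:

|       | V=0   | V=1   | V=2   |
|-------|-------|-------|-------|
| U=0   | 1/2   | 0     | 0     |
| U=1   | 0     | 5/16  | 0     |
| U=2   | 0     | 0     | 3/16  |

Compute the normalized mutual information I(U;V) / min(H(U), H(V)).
Marginal P(U) (row sums):
  P(U=0) = 1/2 + 0 + 0 = 1/2
  P(U=1) = 0 + 5/16 + 0 = 5/16
  P(U=2) = 0 + 0 + 3/16 = 3/16
Marginal P(V) (column sums):
  P(V=0) = 1/2 + 0 + 0 = 1/2
  P(V=1) = 0 + 5/16 + 0 = 5/16
  P(V=2) = 0 + 0 + 3/16 = 3/16

H(U) = -[(1/2)·log₂(1/2) + (5/16)·log₂(5/16) + (3/16)·log₂(3/16)]
  = 0.5000 + 0.5244 + 0.4528
  = 1.4772 bits
H(V) = -[(1/2)·log₂(1/2) + (5/16)·log₂(5/16) + (3/16)·log₂(3/16)]
  = 0.5000 + 0.5244 + 0.4528
  = 1.4772 bits
H(U,V) = -[(1/2)·log₂(1/2) + (5/16)·log₂(5/16) + (3/16)·log₂(3/16)]
  = 0.5000 + 0.5244 + 0.4528
  = 1.4772 bits

I(U;V) = H(U) + H(V) - H(U,V)
  = 1.4772 + 1.4772 - 1.4772
  = 1.4772 bits

min(H(U), H(V)) = min(1.4772, 1.4772) = 1.4772 bits
Normalized MI = 1.4772 / 1.4772 = 1.0000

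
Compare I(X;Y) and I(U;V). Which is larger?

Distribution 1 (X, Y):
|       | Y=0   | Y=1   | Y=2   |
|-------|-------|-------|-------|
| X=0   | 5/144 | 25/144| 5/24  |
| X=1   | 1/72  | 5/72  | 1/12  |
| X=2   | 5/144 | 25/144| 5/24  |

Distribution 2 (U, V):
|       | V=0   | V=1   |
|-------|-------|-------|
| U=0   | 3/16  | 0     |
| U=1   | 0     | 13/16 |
Distribution 1 (X, Y):
Marginal P(X) (row sums):
  P(X=0) = 5/144 + 25/144 + 5/24 = 5/12
  P(X=1) = 1/72 + 5/72 + 1/12 = 1/6
  P(X=2) = 5/144 + 25/144 + 5/24 = 5/12
Marginal P(Y) (column sums):
  P(Y=0) = 5/144 + 1/72 + 5/144 = 1/12
  P(Y=1) = 25/144 + 5/72 + 25/144 = 5/12
  P(Y=2) = 5/24 + 1/12 + 5/24 = 1/2

H(X) = -[(5/12)·log₂(5/12) + (1/6)·log₂(1/6) + (5/12)·log₂(5/12)]
  = 0.5263 + 0.4308 + 0.5263
  = 1.4834 bits
H(Y) = -[(1/12)·log₂(1/12) + (5/12)·log₂(5/12) + (1/2)·log₂(1/2)]
  = 0.2987 + 0.5263 + 0.5000
  = 1.3250 bits
H(X,Y) = -[(5/144)·log₂(5/144) + (25/144)·log₂(25/144) + (5/24)·log₂(5/24) + (1/72)·log₂(1/72) + (5/72)·log₂(5/72) + (1/12)·log₂(1/12) + (5/144)·log₂(5/144) + (25/144)·log₂(25/144) + (5/24)·log₂(5/24)]
  = 0.1683 + 0.4386 + 0.4715 + 0.0857 + 0.2672 + 0.2987 + 0.1683 + 0.4386 + 0.4715
  = 2.8084 bits

I(X;Y) = H(X) + H(Y) - H(X,Y)
  = 1.4834 + 1.3250 - 2.8084
  = 0.0000 bits

Distribution 2 (U, V):
Marginal P(U) (row sums):
  P(U=0) = 3/16 + 0 = 3/16
  P(U=1) = 0 + 13/16 = 13/16
Marginal P(V) (column sums):
  P(V=0) = 3/16 + 0 = 3/16
  P(V=1) = 0 + 13/16 = 13/16

H(U) = -[(3/16)·log₂(3/16) + (13/16)·log₂(13/16)]
  = 0.4528 + 0.2434
  = 0.6962 bits
H(V) = -[(3/16)·log₂(3/16) + (13/16)·log₂(13/16)]
  = 0.4528 + 0.2434
  = 0.6962 bits
H(U,V) = -[(3/16)·log₂(3/16) + (13/16)·log₂(13/16)]
  = 0.4528 + 0.2434
  = 0.6962 bits

I(U;V) = H(U) + H(V) - H(U,V)
  = 0.6962 + 0.6962 - 0.6962
  = 0.6962 bits

I(U;V) = 0.6962 bits > I(X;Y) = 0.0000 bits, so (U, V) has the higher mutual information (stronger dependence).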